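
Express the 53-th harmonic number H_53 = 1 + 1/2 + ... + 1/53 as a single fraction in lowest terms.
H_53 = 748469853272339196210427/164249358725037825439200

Direct summation: H_53 = 1 + 1/2 + ... + 1/53. The least common denominator is lcm(1, ..., 53) = 164249358725037825439200; over this denominator the numerator is 164249358725037825439200 + 82124679362518912719600 + 54749786241679275146400 + 41062339681259456359800 + 32849871745007565087840 + 27374893120839637573200 + 23464194103576832205600 + 20531169840629728179900 + 18249928747226425048800 + 16424935872503782543920 + 14931759884094347767200 + 13687446560419818786600 + 12634566055772140418400 + 11732097051788416102800 + 10949957248335855029280 + 10265584920314864089950 + 9661726983825754437600 + 9124964373613212524400 + 8644703090791464496800 + 8212467936251891271960 + 7821398034525610735200 + 7465879942047173883600 + 7141276466305992410400 + 6843723280209909393300 + 6569974349001513017568 + 6317283027886070209200 + 6083309582408808349600 + 5866048525894208051400 + 5663770990518545704800 + 5474978624167927514640 + 5298366410485091143200 + 5132792460157432044975 + 4977253294698115922400 + 4830863491912877218800 + 4692838820715366441120 + 4562482186806606262200 + 4439171857433454741600 + 4322351545395732248400 + 4211522018590713472800 + 4106233968125945635980 + 4006081920122873791200 + 3910699017262805367600 + 3819752528489251754400 + 3732939971023586941800 + 3649985749445285009760 + 3570638233152996205200 + 3494667206915698413600 + 3421861640104954696650 + 3352027729082404600800 + 3284987174500756508784 + 3220575661275251479200 + 3158641513943035104600 + 3099044504245996706400 = 748469853272339196210427, so H_53 = 748469853272339196210427/164249358725037825439200 (already in lowest terms) ≈ 4.55691. (The PNT-adjacent estimate ln(53) + γ ≈ 4.54751 matches within O(1/n).)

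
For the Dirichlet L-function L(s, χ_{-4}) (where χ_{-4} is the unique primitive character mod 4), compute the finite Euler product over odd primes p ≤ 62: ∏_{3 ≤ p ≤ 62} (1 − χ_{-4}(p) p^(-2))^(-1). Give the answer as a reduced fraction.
∏ = 41649646786025278187758845901/45453901250007819878400000000

The odd primes p ≤ 62 are [3, 5, 7, 11, 13, 17, 19, 23, 29, 31, 37, 41, 43, 47, 53, 59, 61]. For each, χ(p) = 1 if p ≡ 1 mod 4, χ(p) = −1 if p ≡ 3 mod 4. Taking (1 − χ(p)/p^2)^(-1) = p^2/(p^2 − χ(p)): (1 − (-1)/3^2)^(-1) · (1 − (1)/5^2)^(-1) · (1 − (-1)/7^2)^(-1) · (1 − (-1)/11^2)^(-1) · (1 − (1)/13^2)^(-1) · (1 − (1)/17^2)^(-1) · (1 − (-1)/19^2)^(-1) · (1 − (-1)/23^2)^(-1) · (1 − (1)/29^2)^(-1) · (1 − (-1)/31^2)^(-1) · (1 − (1)/37^2)^(-1) · (1 − (1)/41^2)^(-1) · (1 − (-1)/43^2)^(-1) · (1 − (-1)/47^2)^(-1) · (1 − (1)/53^2)^(-1) · (1 − (-1)/59^2)^(-1) · (1 − (1)/61^2)^(-1) = 41649646786025278187758845901/45453901250007819878400000000.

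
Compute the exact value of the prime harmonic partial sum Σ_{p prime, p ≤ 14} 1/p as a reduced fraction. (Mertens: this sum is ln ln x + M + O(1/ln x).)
Σ 1/p = 40361/30030

π(14) = 6, so the primes ≤ 14 are [2, 3, 5, 7, 11, 13]. Summing 1/p over these primes: 40361/30030 ≈ 1.3440. Mertens estimate ln ln(14) + 0.2615 ≈ 1.2319.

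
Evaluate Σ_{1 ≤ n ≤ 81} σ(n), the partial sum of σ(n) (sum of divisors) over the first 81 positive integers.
Σ_{n ≤ 81} σ(n) = 5435

Compute σ(n) for each 1 ≤ n ≤ 81: σ(1) = 1, σ(2) = 3, σ(3) = 4, σ(4) = 7, σ(5) = 6, σ(6) = 12, σ(7) = 8, σ(8) = 15, σ(9) = 13, σ(10) = 18, σ(11) = 12, σ(12) = 28, σ(13) = 14, σ(14) = 24, σ(15) = 24, σ(16) = 31, σ(17) = 18, σ(18) = 39, σ(19) = 20, σ(20) = 42, σ(21) = 32, σ(22) = 36, σ(23) = 24, σ(24) = 60, σ(25) = 31, σ(26) = 42, σ(27) = 40, σ(28) = 56, σ(29) = 30, σ(30) = 72, σ(31) = 32, σ(32) = 63, σ(33) = 48, σ(34) = 54, σ(35) = 48, σ(36) = 91, σ(37) = 38, σ(38) = 60, σ(39) = 56, σ(40) = 90, σ(41) = 42, σ(42) = 96, σ(43) = 44, σ(44) = 84, σ(45) = 78, σ(46) = 72, σ(47) = 48, σ(48) = 124, σ(49) = 57, σ(50) = 93, σ(51) = 72, σ(52) = 98, σ(53) = 54, σ(54) = 120, σ(55) = 72, σ(56) = 120, σ(57) = 80, σ(58) = 90, σ(59) = 60, σ(60) = 168, σ(61) = 62, σ(62) = 96, σ(63) = 104, σ(64) = 127, σ(65) = 84, σ(66) = 144, σ(67) = 68, σ(68) = 126, σ(69) = 96, σ(70) = 144, σ(71) = 72, σ(72) = 195, σ(73) = 74, σ(74) = 114, σ(75) = 124, σ(76) = 140, σ(77) = 96, σ(78) = 168, σ(79) = 80, σ(80) = 186, σ(81) = 121. Summing all 81 values: 5435. (Average order: Σ_{n ≤ x} σ(n) ~ (π²/12) x². For x = 81, (π²/12)·81² ≈ 5396.21.)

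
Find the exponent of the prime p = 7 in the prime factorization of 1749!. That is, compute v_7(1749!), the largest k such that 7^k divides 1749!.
v_7(1749!) = 289

Legendre's formula: v_p(n!) = Σ_{k ≥ 1} ⌊n / p^k⌋. For p = 7, n = 1749, the terms are:
  ⌊1749/7^1⌋ = ⌊1749/7⌋ = 249
  ⌊1749/7^2⌋ = ⌊1749/49⌋ = 35
  ⌊1749/7^3⌋ = ⌊1749/343⌋ = 5
(the next term ⌊1749/7^4⌋ = 0, terminating the sum). Summing: v_7(1749!) = 249 + 35 + 5 = 289.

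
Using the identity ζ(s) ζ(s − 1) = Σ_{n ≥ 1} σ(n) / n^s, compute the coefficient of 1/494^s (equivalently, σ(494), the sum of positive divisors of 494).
σ(494) = 840

In the product (Σ m^0/m^s)(Σ k / k^s) = Σ (Σ_{d | n} d) / n^s, the coefficient of 1/n^s is σ(n) = Σ_{d | n} d. For n = 494, divisors are [1, 2, 13, 19, 26, 38, 247, 494]; summing: σ(494) = 840.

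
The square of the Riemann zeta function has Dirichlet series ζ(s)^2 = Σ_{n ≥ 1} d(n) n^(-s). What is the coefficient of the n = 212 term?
d(212) = 6

ζ(s)^2 = (Σ 1/m^s)(Σ 1/k^s). The coefficient of 1/n^s in the product is the number of ordered pairs (m, k) with mk = n, which equals d(n). For n = 212, divisors are [1, 2, 4, 53, 106, 212], so d(212) = 6.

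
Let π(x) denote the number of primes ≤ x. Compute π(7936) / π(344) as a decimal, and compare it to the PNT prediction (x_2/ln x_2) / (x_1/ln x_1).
π(7936)/π(344) = 1002/68 ≈ 14.7353;  PNT prediction ≈ 15.0061.

π(344) = 68 and π(7936) = 1002, so π(7936)/π(344) ≈ 14.7353. The PNT-predicted ratio is (7936/ln(7936)) / (344/ln(344)) ≈ 15.0061. The two agree to within a few percent, as expected.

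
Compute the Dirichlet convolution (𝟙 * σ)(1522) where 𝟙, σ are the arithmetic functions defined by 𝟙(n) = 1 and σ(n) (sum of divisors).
(𝟙 * σ)(1522) = 3052

Divisors of 1522: [1, 2, 761, 1522]. For each d | 1522:
  d = 1: 𝟙(1) · σ(1522/1) = 1 · 2286 = 2286
  d = 2: 𝟙(2) · σ(1522/2) = 1 · 762 = 762
  d = 761: 𝟙(761) · σ(1522/761) = 1 · 3 = 3
  d = 1522: 𝟙(1522) · σ(1522/1522) = 1 · 1 = 1
Summing: (𝟙 * σ)(1522) = 2286 + 762 + 3 + 1 = 3052.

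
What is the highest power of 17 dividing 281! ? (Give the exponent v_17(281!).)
v_17(281!) = 16

Legendre's formula: v_p(n!) = Σ_{k ≥ 1} ⌊n / p^k⌋. For p = 17, n = 281, the terms are:
  ⌊281/17^1⌋ = ⌊281/17⌋ = 16
(the next term ⌊281/17^2⌋ = 0, terminating the sum). Summing: v_17(281!) = 16 = 16.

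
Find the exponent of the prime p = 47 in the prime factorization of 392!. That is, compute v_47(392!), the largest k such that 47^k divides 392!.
v_47(392!) = 8

Legendre's formula: v_p(n!) = Σ_{k ≥ 1} ⌊n / p^k⌋. For p = 47, n = 392, the terms are:
  ⌊392/47^1⌋ = ⌊392/47⌋ = 8
(the next term ⌊392/47^2⌋ = 0, terminating the sum). Summing: v_47(392!) = 8 = 8.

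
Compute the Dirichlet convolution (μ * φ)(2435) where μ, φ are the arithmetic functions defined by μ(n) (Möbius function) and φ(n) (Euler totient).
(μ * φ)(2435) = 1455

Divisors of 2435: [1, 5, 487, 2435]. For each d | 2435:
  d = 1: μ(1) · φ(2435/1) = 1 · 1944 = 1944
  d = 5: μ(5) · φ(2435/5) = -1 · 486 = -486
  d = 487: μ(487) · φ(2435/487) = -1 · 4 = -4
  d = 2435: μ(2435) · φ(2435/2435) = 1 · 1 = 1
Summing: (μ * φ)(2435) = 1944 + -486 + -4 + 1 = 1455.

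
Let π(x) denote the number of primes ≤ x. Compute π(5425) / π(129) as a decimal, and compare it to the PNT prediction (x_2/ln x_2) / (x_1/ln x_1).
π(5425)/π(129) = 716/31 ≈ 23.0968;  PNT prediction ≈ 23.7680.

π(129) = 31 and π(5425) = 716, so π(5425)/π(129) ≈ 23.0968. The PNT-predicted ratio is (5425/ln(5425)) / (129/ln(129)) ≈ 23.7680. The two agree to within a few percent, as expected.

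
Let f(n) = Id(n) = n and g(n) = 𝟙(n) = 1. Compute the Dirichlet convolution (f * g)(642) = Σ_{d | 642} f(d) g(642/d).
(Id * 𝟙)(642) = 1296

Divisors of 642: [1, 2, 3, 6, 107, 214, 321, 642]. For each d | 642:
  d = 1: Id(1) · 𝟙(642/1) = 1 · 1 = 1
  d = 2: Id(2) · 𝟙(642/2) = 2 · 1 = 2
  d = 3: Id(3) · 𝟙(642/3) = 3 · 1 = 3
  d = 6: Id(6) · 𝟙(642/6) = 6 · 1 = 6
  d = 107: Id(107) · 𝟙(642/107) = 107 · 1 = 107
  d = 214: Id(214) · 𝟙(642/214) = 214 · 1 = 214
  d = 321: Id(321) · 𝟙(642/321) = 321 · 1 = 321
  d = 642: Id(642) · 𝟙(642/642) = 642 · 1 = 642
Summing: (Id * 𝟙)(642) = 1 + 2 + 3 + 6 + 107 + 214 + 321 + 642 = 1296.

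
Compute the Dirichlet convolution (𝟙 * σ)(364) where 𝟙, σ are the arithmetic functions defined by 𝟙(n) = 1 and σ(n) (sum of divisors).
(𝟙 * σ)(364) = 1485

Divisors of 364: [1, 2, 4, 7, 13, 14, 26, 28, 52, 91, 182, 364]. For each d | 364:
  d = 1: 𝟙(1) · σ(364/1) = 1 · 784 = 784
  d = 2: 𝟙(2) · σ(364/2) = 1 · 336 = 336
  d = 4: 𝟙(4) · σ(364/4) = 1 · 112 = 112
  d = 7: 𝟙(7) · σ(364/7) = 1 · 98 = 98
  d = 13: 𝟙(13) · σ(364/13) = 1 · 56 = 56
  d = 14: 𝟙(14) · σ(364/14) = 1 · 42 = 42
  d = 26: 𝟙(26) · σ(364/26) = 1 · 24 = 24
  d = 28: 𝟙(28) · σ(364/28) = 1 · 14 = 14
  d = 52: 𝟙(52) · σ(364/52) = 1 · 8 = 8
  d = 91: 𝟙(91) · σ(364/91) = 1 · 7 = 7
  d = 182: 𝟙(182) · σ(364/182) = 1 · 3 = 3
  d = 364: 𝟙(364) · σ(364/364) = 1 · 1 = 1
Summing: (𝟙 * σ)(364) = 784 + 336 + 112 + 98 + 56 + 42 + 24 + 14 + 8 + 7 + 3 + 1 = 1485.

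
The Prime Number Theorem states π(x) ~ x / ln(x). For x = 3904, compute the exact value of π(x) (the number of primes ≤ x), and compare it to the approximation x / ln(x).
π(3904) = 539;  x/ln(x) ≈ 472.08;  relative error ≈ 12.42%.

Directly count primes up to 3904: π(3904) = 539. The PNT approximation gives 3904/ln(3904) ≈ 3904/8.26976 ≈ 472.08. Relative error (π(x) − x/ln(x)) / π(x) ≈ 12.42%; the approximation is known to undercount slightly (Li(x) is a better estimate).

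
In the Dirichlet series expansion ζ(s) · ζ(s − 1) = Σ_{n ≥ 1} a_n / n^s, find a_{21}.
σ(21) = 32

In the product (Σ m^0/m^s)(Σ k / k^s) = Σ (Σ_{d | n} d) / n^s, the coefficient of 1/n^s is σ(n) = Σ_{d | n} d. For n = 21, divisors are [1, 3, 7, 21]; summing: σ(21) = 32.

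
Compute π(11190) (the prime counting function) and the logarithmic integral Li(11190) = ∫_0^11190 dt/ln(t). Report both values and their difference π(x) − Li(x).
π(11190) = 1355;  Li(11190) ≈ 1374.54;  π(x) − Li(x) ≈ -19.54.

Direct count of primes ≤ 11190 gives π(11190) = 1355. Numerical evaluation of the logarithmic integral gives Li(11190) ≈ 1374.54. The difference π(x) − Li(x) ≈ -19.54 is typically negative for small/moderate x (Li(x) overestimates), though Littlewood's theorem shows this sign changes infinitely often.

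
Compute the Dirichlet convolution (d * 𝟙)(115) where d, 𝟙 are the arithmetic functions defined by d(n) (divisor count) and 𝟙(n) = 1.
(d * 𝟙)(115) = 9

Divisors of 115: [1, 5, 23, 115]. For each d | 115:
  d = 1: d(1) · 𝟙(115/1) = 1 · 1 = 1
  d = 5: d(5) · 𝟙(115/5) = 2 · 1 = 2
  d = 23: d(23) · 𝟙(115/23) = 2 · 1 = 2
  d = 115: d(115) · 𝟙(115/115) = 4 · 1 = 4
Summing: (d * 𝟙)(115) = 1 + 2 + 2 + 4 = 9.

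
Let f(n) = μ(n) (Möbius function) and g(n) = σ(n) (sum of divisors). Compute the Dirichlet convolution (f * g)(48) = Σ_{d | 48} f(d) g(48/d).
(μ * σ)(48) = 48

Divisors of 48: [1, 2, 3, 4, 6, 8, 12, 16, 24, 48]. For each d | 48:
  d = 1: μ(1) · σ(48/1) = 1 · 124 = 124
  d = 2: μ(2) · σ(48/2) = -1 · 60 = -60
  d = 3: μ(3) · σ(48/3) = -1 · 31 = -31
  d = 4: μ(4) · σ(48/4) = 0 · 28 = 0
  d = 6: μ(6) · σ(48/6) = 1 · 15 = 15
  d = 8: μ(8) · σ(48/8) = 0 · 12 = 0
  d = 12: μ(12) · σ(48/12) = 0 · 7 = 0
  d = 16: μ(16) · σ(48/16) = 0 · 4 = 0
  d = 24: μ(24) · σ(48/24) = 0 · 3 = 0
  d = 48: μ(48) · σ(48/48) = 0 · 1 = 0
Summing: (μ * σ)(48) = 124 + -60 + -31 + 0 + 15 + 0 + 0 + 0 + 0 + 0 = 48.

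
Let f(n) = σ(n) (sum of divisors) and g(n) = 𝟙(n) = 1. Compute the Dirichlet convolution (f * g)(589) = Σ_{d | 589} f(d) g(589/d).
(σ * 𝟙)(589) = 693

Divisors of 589: [1, 19, 31, 589]. For each d | 589:
  d = 1: σ(1) · 𝟙(589/1) = 1 · 1 = 1
  d = 19: σ(19) · 𝟙(589/19) = 20 · 1 = 20
  d = 31: σ(31) · 𝟙(589/31) = 32 · 1 = 32
  d = 589: σ(589) · 𝟙(589/589) = 640 · 1 = 640
Summing: (σ * 𝟙)(589) = 1 + 20 + 32 + 640 = 693.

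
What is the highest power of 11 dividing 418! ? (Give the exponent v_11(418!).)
v_11(418!) = 41

Legendre's formula: v_p(n!) = Σ_{k ≥ 1} ⌊n / p^k⌋. For p = 11, n = 418, the terms are:
  ⌊418/11^1⌋ = ⌊418/11⌋ = 38
  ⌊418/11^2⌋ = ⌊418/121⌋ = 3
(the next term ⌊418/11^3⌋ = 0, terminating the sum). Summing: v_11(418!) = 38 + 3 = 41.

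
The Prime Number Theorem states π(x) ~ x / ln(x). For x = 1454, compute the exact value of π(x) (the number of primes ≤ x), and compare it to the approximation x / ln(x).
π(1454) = 231;  x/ln(x) ≈ 199.67;  relative error ≈ 13.56%.

Directly count primes up to 1454: π(1454) = 231. The PNT approximation gives 1454/ln(1454) ≈ 1454/7.28207 ≈ 199.67. Relative error (π(x) − x/ln(x)) / π(x) ≈ 13.56%; the approximation is known to undercount slightly (Li(x) is a better estimate).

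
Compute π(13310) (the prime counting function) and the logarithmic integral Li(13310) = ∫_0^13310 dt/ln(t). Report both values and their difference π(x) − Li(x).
π(13310) = 1580;  Li(13310) ≈ 1599.79;  π(x) − Li(x) ≈ -19.79.

Direct count of primes ≤ 13310 gives π(13310) = 1580. Numerical evaluation of the logarithmic integral gives Li(13310) ≈ 1599.79. The difference π(x) − Li(x) ≈ -19.79 is typically negative for small/moderate x (Li(x) overestimates), though Littlewood's theorem shows this sign changes infinitely often.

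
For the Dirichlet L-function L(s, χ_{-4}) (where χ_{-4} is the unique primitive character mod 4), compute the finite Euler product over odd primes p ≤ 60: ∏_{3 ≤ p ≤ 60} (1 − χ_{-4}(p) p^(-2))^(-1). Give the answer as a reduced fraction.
∏ = 21166213940439075800336462671/23105733135420641771520000000

The odd primes p ≤ 60 are [3, 5, 7, 11, 13, 17, 19, 23, 29, 31, 37, 41, 43, 47, 53, 59]. For each, χ(p) = 1 if p ≡ 1 mod 4, χ(p) = −1 if p ≡ 3 mod 4. Taking (1 − χ(p)/p^2)^(-1) = p^2/(p^2 − χ(p)): (1 − (-1)/3^2)^(-1) · (1 − (1)/5^2)^(-1) · (1 − (-1)/7^2)^(-1) · (1 − (-1)/11^2)^(-1) · (1 − (1)/13^2)^(-1) · (1 − (1)/17^2)^(-1) · (1 − (-1)/19^2)^(-1) · (1 − (-1)/23^2)^(-1) · (1 − (1)/29^2)^(-1) · (1 − (-1)/31^2)^(-1) · (1 − (1)/37^2)^(-1) · (1 − (1)/41^2)^(-1) · (1 − (-1)/43^2)^(-1) · (1 − (-1)/47^2)^(-1) · (1 − (1)/53^2)^(-1) · (1 − (-1)/59^2)^(-1) = 21166213940439075800336462671/23105733135420641771520000000.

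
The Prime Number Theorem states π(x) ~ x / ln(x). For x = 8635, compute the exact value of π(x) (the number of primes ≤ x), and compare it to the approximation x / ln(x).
π(8635) = 1075;  x/ln(x) ≈ 952.71;  relative error ≈ 11.38%.

Directly count primes up to 8635: π(8635) = 1075. The PNT approximation gives 8635/ln(8635) ≈ 8635/9.06358 ≈ 952.71. Relative error (π(x) − x/ln(x)) / π(x) ≈ 11.38%; the approximation is known to undercount slightly (Li(x) is a better estimate).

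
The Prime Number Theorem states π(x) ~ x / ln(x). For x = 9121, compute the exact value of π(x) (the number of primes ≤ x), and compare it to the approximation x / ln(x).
π(9121) = 1130;  x/ln(x) ≈ 1000.29;  relative error ≈ 11.48%.

Directly count primes up to 9121: π(9121) = 1130. The PNT approximation gives 9121/ln(9121) ≈ 9121/9.11833 ≈ 1000.29. Relative error (π(x) − x/ln(x)) / π(x) ≈ 11.48%; the approximation is known to undercount slightly (Li(x) is a better estimate).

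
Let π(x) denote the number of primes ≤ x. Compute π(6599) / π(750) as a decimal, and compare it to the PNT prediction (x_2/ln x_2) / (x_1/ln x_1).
π(6599)/π(750) = 853/132 ≈ 6.4621;  PNT prediction ≈ 6.6231.

π(750) = 132 and π(6599) = 853, so π(6599)/π(750) ≈ 6.4621. The PNT-predicted ratio is (6599/ln(6599)) / (750/ln(750)) ≈ 6.6231. The two agree to within a few percent, as expected.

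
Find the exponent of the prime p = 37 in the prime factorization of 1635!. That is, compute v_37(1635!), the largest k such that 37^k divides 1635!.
v_37(1635!) = 45

Legendre's formula: v_p(n!) = Σ_{k ≥ 1} ⌊n / p^k⌋. For p = 37, n = 1635, the terms are:
  ⌊1635/37^1⌋ = ⌊1635/37⌋ = 44
  ⌊1635/37^2⌋ = ⌊1635/1369⌋ = 1
(the next term ⌊1635/37^3⌋ = 0, terminating the sum). Summing: v_37(1635!) = 44 + 1 = 45.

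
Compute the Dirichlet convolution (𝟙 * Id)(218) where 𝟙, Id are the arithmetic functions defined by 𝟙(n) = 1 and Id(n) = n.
(𝟙 * Id)(218) = 330

Divisors of 218: [1, 2, 109, 218]. For each d | 218:
  d = 1: 𝟙(1) · Id(218/1) = 1 · 218 = 218
  d = 2: 𝟙(2) · Id(218/2) = 1 · 109 = 109
  d = 109: 𝟙(109) · Id(218/109) = 1 · 2 = 2
  d = 218: 𝟙(218) · Id(218/218) = 1 · 1 = 1
Summing: (𝟙 * Id)(218) = 218 + 109 + 2 + 1 = 330.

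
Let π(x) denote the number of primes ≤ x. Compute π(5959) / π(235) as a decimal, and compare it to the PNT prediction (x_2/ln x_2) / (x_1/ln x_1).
π(5959)/π(235) = 781/51 ≈ 15.3137;  PNT prediction ≈ 15.9262.

π(235) = 51 and π(5959) = 781, so π(5959)/π(235) ≈ 15.3137. The PNT-predicted ratio is (5959/ln(5959)) / (235/ln(235)) ≈ 15.9262. The two agree to within a few percent, as expected.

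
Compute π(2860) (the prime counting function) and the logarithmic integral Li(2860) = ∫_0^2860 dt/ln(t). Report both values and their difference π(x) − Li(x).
π(2860) = 415;  Li(2860) ≈ 425.22;  π(x) − Li(x) ≈ -10.22.

Direct count of primes ≤ 2860 gives π(2860) = 415. Numerical evaluation of the logarithmic integral gives Li(2860) ≈ 425.22. The difference π(x) − Li(x) ≈ -10.22 is typically negative for small/moderate x (Li(x) overestimates), though Littlewood's theorem shows this sign changes infinitely often.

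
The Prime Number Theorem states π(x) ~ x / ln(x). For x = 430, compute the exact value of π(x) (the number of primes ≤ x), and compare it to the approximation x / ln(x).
π(430) = 82;  x/ln(x) ≈ 70.91;  relative error ≈ 13.52%.

Directly count primes up to 430: π(430) = 82. The PNT approximation gives 430/ln(430) ≈ 430/6.06379 ≈ 70.91. Relative error (π(x) − x/ln(x)) / π(x) ≈ 13.52%; the approximation is known to undercount slightly (Li(x) is a better estimate).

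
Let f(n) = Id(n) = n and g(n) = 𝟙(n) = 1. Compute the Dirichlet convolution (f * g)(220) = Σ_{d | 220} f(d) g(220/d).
(Id * 𝟙)(220) = 504

Divisors of 220: [1, 2, 4, 5, 10, 11, 20, 22, 44, 55, 110, 220]. For each d | 220:
  d = 1: Id(1) · 𝟙(220/1) = 1 · 1 = 1
  d = 2: Id(2) · 𝟙(220/2) = 2 · 1 = 2
  d = 4: Id(4) · 𝟙(220/4) = 4 · 1 = 4
  d = 5: Id(5) · 𝟙(220/5) = 5 · 1 = 5
  d = 10: Id(10) · 𝟙(220/10) = 10 · 1 = 10
  d = 11: Id(11) · 𝟙(220/11) = 11 · 1 = 11
  d = 20: Id(20) · 𝟙(220/20) = 20 · 1 = 20
  d = 22: Id(22) · 𝟙(220/22) = 22 · 1 = 22
  d = 44: Id(44) · 𝟙(220/44) = 44 · 1 = 44
  d = 55: Id(55) · 𝟙(220/55) = 55 · 1 = 55
  d = 110: Id(110) · 𝟙(220/110) = 110 · 1 = 110
  d = 220: Id(220) · 𝟙(220/220) = 220 · 1 = 220
Summing: (Id * 𝟙)(220) = 1 + 2 + 4 + 5 + 10 + 11 + 20 + 22 + 44 + 55 + 110 + 220 = 504.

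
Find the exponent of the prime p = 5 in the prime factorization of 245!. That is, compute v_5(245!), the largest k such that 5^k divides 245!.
v_5(245!) = 59

Legendre's formula: v_p(n!) = Σ_{k ≥ 1} ⌊n / p^k⌋. For p = 5, n = 245, the terms are:
  ⌊245/5^1⌋ = ⌊245/5⌋ = 49
  ⌊245/5^2⌋ = ⌊245/25⌋ = 9
  ⌊245/5^3⌋ = ⌊245/125⌋ = 1
(the next term ⌊245/5^4⌋ = 0, terminating the sum). Summing: v_5(245!) = 49 + 9 + 1 = 59.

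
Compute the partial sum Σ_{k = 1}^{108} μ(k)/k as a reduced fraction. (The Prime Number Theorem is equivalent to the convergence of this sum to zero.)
Σ μ(k)/k = -471587355397623908340013564541943736683/61104193276071414630466614650954086866535

Values of μ(k) for 1 ≤ k ≤ 108: μ(1) = 1, μ(2) = -1, μ(3) = -1, μ(5) = -1, μ(6) = 1, μ(7) = -1, μ(10) = 1, μ(11) = -1, μ(13) = -1, μ(14) = 1, μ(15) = 1, μ(17) = -1, μ(19) = -1, μ(21) = 1, μ(22) = 1, μ(23) = -1, μ(26) = 1, μ(29) = -1, μ(30) = -1, μ(31) = -1, μ(33) = 1, μ(34) = 1, μ(35) = 1, μ(37) = -1, μ(38) = 1, μ(39) = 1, μ(41) = -1, μ(42) = -1, μ(43) = -1, μ(46) = 1, μ(47) = -1, μ(51) = 1, μ(53) = -1, μ(55) = 1, μ(57) = 1, μ(58) = 1, μ(59) = -1, μ(61) = -1, μ(62) = 1, μ(65) = 1, μ(66) = -1, μ(67) = -1, μ(69) = 1, μ(70) = -1, μ(71) = -1, μ(73) = -1, μ(74) = 1, μ(77) = 1, μ(78) = -1, μ(79) = -1, μ(82) = 1, μ(83) = -1, μ(85) = 1, μ(86) = 1, μ(87) = 1, μ(89) = -1, μ(91) = 1, μ(93) = 1, μ(94) = 1, μ(95) = 1, μ(97) = -1, μ(101) = -1, μ(102) = -1, μ(103) = -1, μ(105) = -1, μ(106) = 1, μ(107) = -1, with μ = 0 on non-squarefree integers. Summing μ(k)/k for k where μ(k) ≠ 0 gives -471587355397623908340013564541943736683/61104193276071414630466614650954086866535 ≈ -0.0077. (PNT ⟺ this sum → 0 as n → ∞.)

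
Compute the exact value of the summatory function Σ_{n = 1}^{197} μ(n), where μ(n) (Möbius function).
Σ_{n ≤ 197} μ(n) = -7

Compute μ(n) for each 1 ≤ n ≤ 197: μ(1) = 1, μ(2) = -1, μ(3) = -1, μ(4) = 0, μ(5) = -1, μ(6) = 1, μ(7) = -1, μ(8) = 0, μ(9) = 0, μ(10) = 1, μ(11) = -1, μ(12) = 0, μ(13) = -1, μ(14) = 1, μ(15) = 1, μ(16) = 0, μ(17) = -1, μ(18) = 0, μ(19) = -1, μ(20) = 0, μ(21) = 1, μ(22) = 1, μ(23) = -1, μ(24) = 0, μ(25) = 0, μ(26) = 1, μ(27) = 0, μ(28) = 0, μ(29) = -1, μ(30) = -1, μ(31) = -1, μ(32) = 0, μ(33) = 1, μ(34) = 1, μ(35) = 1, μ(36) = 0, μ(37) = -1, μ(38) = 1, μ(39) = 1, μ(40) = 0, μ(41) = -1, μ(42) = -1, μ(43) = -1, μ(44) = 0, μ(45) = 0, μ(46) = 1, μ(47) = -1, μ(48) = 0, μ(49) = 0, μ(50) = 0, μ(51) = 1, μ(52) = 0, μ(53) = -1, μ(54) = 0, μ(55) = 1, μ(56) = 0, μ(57) = 1, μ(58) = 1, μ(59) = -1, μ(60) = 0, μ(61) = -1, μ(62) = 1, μ(63) = 0, μ(64) = 0, μ(65) = 1, μ(66) = -1, μ(67) = -1, μ(68) = 0, μ(69) = 1, μ(70) = -1, μ(71) = -1, μ(72) = 0, μ(73) = -1, μ(74) = 1, μ(75) = 0, μ(76) = 0, μ(77) = 1, μ(78) = -1, μ(79) = -1, μ(80) = 0, μ(81) = 0, μ(82) = 1, μ(83) = -1, μ(84) = 0, μ(85) = 1, μ(86) = 1, μ(87) = 1, μ(88) = 0, μ(89) = -1, μ(90) = 0, μ(91) = 1, μ(92) = 0, μ(93) = 1, μ(94) = 1, μ(95) = 1, μ(96) = 0, μ(97) = -1, μ(98) = 0, μ(99) = 0, μ(100) = 0, μ(101) = -1, μ(102) = -1, μ(103) = -1, μ(104) = 0, μ(105) = -1, μ(106) = 1, μ(107) = -1, μ(108) = 0, μ(109) = -1, μ(110) = -1, μ(111) = 1, μ(112) = 0, μ(113) = -1, μ(114) = -1, μ(115) = 1, μ(116) = 0, μ(117) = 0, μ(118) = 1, μ(119) = 1, μ(120) = 0, μ(121) = 0, μ(122) = 1, μ(123) = 1, μ(124) = 0, μ(125) = 0, μ(126) = 0, μ(127) = -1, μ(128) = 0, μ(129) = 1, μ(130) = -1, μ(131) = -1, μ(132) = 0, μ(133) = 1, μ(134) = 1, μ(135) = 0, μ(136) = 0, μ(137) = -1, μ(138) = -1, μ(139) = -1, μ(140) = 0, μ(141) = 1, μ(142) = 1, μ(143) = 1, μ(144) = 0, μ(145) = 1, μ(146) = 1, μ(147) = 0, μ(148) = 0, μ(149) = -1, μ(150) = 0, μ(151) = -1, μ(152) = 0, μ(153) = 0, μ(154) = -1, μ(155) = 1, μ(156) = 0, μ(157) = -1, μ(158) = 1, μ(159) = 1, μ(160) = 0, μ(161) = 1, μ(162) = 0, μ(163) = -1, μ(164) = 0, μ(165) = -1, μ(166) = 1, μ(167) = -1, μ(168) = 0, μ(169) = 0, μ(170) = -1, μ(171) = 0, μ(172) = 0, μ(173) = -1, μ(174) = -1, μ(175) = 0, μ(176) = 0, μ(177) = 1, μ(178) = 1, μ(179) = -1, μ(180) = 0, μ(181) = -1, μ(182) = -1, μ(183) = 1, μ(184) = 0, μ(185) = 1, μ(186) = -1, μ(187) = 1, μ(188) = 0, μ(189) = 0, μ(190) = -1, μ(191) = -1, μ(192) = 0, μ(193) = -1, μ(194) = 1, μ(195) = -1, μ(196) = 0, μ(197) = -1. Summing all 197 values: -7. (Mertens function M(x) = Σ_{n ≤ x} μ(n); on average M(x) should be small (PNT ⟺ M(x) = o(x)).)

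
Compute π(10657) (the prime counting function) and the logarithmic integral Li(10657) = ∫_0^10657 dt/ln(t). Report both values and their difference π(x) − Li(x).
π(10657) = 1300;  Li(10657) ≈ 1317.22;  π(x) − Li(x) ≈ -17.22.

Direct count of primes ≤ 10657 gives π(10657) = 1300. Numerical evaluation of the logarithmic integral gives Li(10657) ≈ 1317.22. The difference π(x) − Li(x) ≈ -17.22 is typically negative for small/moderate x (Li(x) overestimates), though Littlewood's theorem shows this sign changes infinitely often.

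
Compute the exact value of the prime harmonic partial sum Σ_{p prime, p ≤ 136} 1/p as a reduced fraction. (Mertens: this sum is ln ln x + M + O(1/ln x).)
Σ 1/p = 980956909242278731029785409368357903506317057050081/525896479052627740771371797072411912900610967452630

π(136) = 32, so the primes ≤ 136 are [2, 3, 5, 7, 11, 13, 17, 19, 23, 29, 31, 37, 41, 43, 47, 53, 59, 61, 67, 71, 73, 79, 83, 89, 97, 101, 103, 107, 109, 113, 127, 131]. Summing 1/p over these primes: 980956909242278731029785409368357903506317057050081/525896479052627740771371797072411912900610967452630 ≈ 1.8653. Mertens estimate ln ln(136) + 0.2615 ≈ 1.8533.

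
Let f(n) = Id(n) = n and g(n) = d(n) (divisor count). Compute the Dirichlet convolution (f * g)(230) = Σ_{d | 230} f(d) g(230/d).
(Id * d)(230) = 700

Divisors of 230: [1, 2, 5, 10, 23, 46, 115, 230]. For each d | 230:
  d = 1: Id(1) · d(230/1) = 1 · 8 = 8
  d = 2: Id(2) · d(230/2) = 2 · 4 = 8
  d = 5: Id(5) · d(230/5) = 5 · 4 = 20
  d = 10: Id(10) · d(230/10) = 10 · 2 = 20
  d = 23: Id(23) · d(230/23) = 23 · 4 = 92
  d = 46: Id(46) · d(230/46) = 46 · 2 = 92
  d = 115: Id(115) · d(230/115) = 115 · 2 = 230
  d = 230: Id(230) · d(230/230) = 230 · 1 = 230
Summing: (Id * d)(230) = 8 + 8 + 20 + 20 + 92 + 92 + 230 + 230 = 700.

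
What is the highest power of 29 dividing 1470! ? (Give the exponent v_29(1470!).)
v_29(1470!) = 51

Legendre's formula: v_p(n!) = Σ_{k ≥ 1} ⌊n / p^k⌋. For p = 29, n = 1470, the terms are:
  ⌊1470/29^1⌋ = ⌊1470/29⌋ = 50
  ⌊1470/29^2⌋ = ⌊1470/841⌋ = 1
(the next term ⌊1470/29^3⌋ = 0, terminating the sum). Summing: v_29(1470!) = 50 + 1 = 51.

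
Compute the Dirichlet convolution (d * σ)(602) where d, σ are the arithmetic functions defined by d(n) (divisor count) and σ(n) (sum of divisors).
(d * σ)(602) = 2300

Divisors of 602: [1, 2, 7, 14, 43, 86, 301, 602]. For each d | 602:
  d = 1: d(1) · σ(602/1) = 1 · 1056 = 1056
  d = 2: d(2) · σ(602/2) = 2 · 352 = 704
  d = 7: d(7) · σ(602/7) = 2 · 132 = 264
  d = 14: d(14) · σ(602/14) = 4 · 44 = 176
  d = 43: d(43) · σ(602/43) = 2 · 24 = 48
  d = 86: d(86) · σ(602/86) = 4 · 8 = 32
  d = 301: d(301) · σ(602/301) = 4 · 3 = 12
  d = 602: d(602) · σ(602/602) = 8 · 1 = 8
Summing: (d * σ)(602) = 1056 + 704 + 264 + 176 + 48 + 32 + 12 + 8 = 2300.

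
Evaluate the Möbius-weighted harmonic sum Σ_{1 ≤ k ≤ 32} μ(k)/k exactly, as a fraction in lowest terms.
Σ μ(k)/k = -4193929329/66853496710

Values of μ(k) for 1 ≤ k ≤ 32: μ(1) = 1, μ(2) = -1, μ(3) = -1, μ(5) = -1, μ(6) = 1, μ(7) = -1, μ(10) = 1, μ(11) = -1, μ(13) = -1, μ(14) = 1, μ(15) = 1, μ(17) = -1, μ(19) = -1, μ(21) = 1, μ(22) = 1, μ(23) = -1, μ(26) = 1, μ(29) = -1, μ(30) = -1, μ(31) = -1, with μ = 0 on non-squarefree integers. Summing μ(k)/k for k where μ(k) ≠ 0 gives -4193929329/66853496710 ≈ -0.0627. (PNT ⟺ this sum → 0 as n → ∞.)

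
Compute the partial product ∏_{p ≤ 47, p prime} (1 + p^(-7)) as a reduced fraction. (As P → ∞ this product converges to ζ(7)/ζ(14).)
∏ = 263853992248183929955588067841649958807762565359040660091503223132247928290282626850939575242745161896165376/261685269908462752626449098337825267072687203746267710284915637456014619560925349129829845059340019784340625

The primes p ≤ 47 are [2, 3, 5, 7, 11, 13, 17, 19, 23, 29, 31, 37, 41, 43, 47]. For each, (1 + 1/p^7) = (p^7 + 1)/p^7. Multiplying these fractions over p ∈ [2, 3, 5, 7, 11, 13, 17, 19, 23, 29, 31, 37, 41, 43, 47] gives 263853992248183929955588067841649958807762565359040660091503223132247928290282626850939575242745161896165376/261685269908462752626449098337825267072687203746267710284915637456014619560925349129829845059340019784340625. (In the limit P → ∞ this tends to ζ(7)/ζ(14).)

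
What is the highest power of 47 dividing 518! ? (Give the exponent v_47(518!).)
v_47(518!) = 11

Legendre's formula: v_p(n!) = Σ_{k ≥ 1} ⌊n / p^k⌋. For p = 47, n = 518, the terms are:
  ⌊518/47^1⌋ = ⌊518/47⌋ = 11
(the next term ⌊518/47^2⌋ = 0, terminating the sum). Summing: v_47(518!) = 11 = 11.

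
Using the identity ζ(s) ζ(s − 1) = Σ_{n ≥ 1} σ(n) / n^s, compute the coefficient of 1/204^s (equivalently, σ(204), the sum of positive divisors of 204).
σ(204) = 504

In the product (Σ m^0/m^s)(Σ k / k^s) = Σ (Σ_{d | n} d) / n^s, the coefficient of 1/n^s is σ(n) = Σ_{d | n} d. For n = 204, divisors are [1, 2, 3, 4, 6, 12, 17, 34, 51, 68, 102, 204]; summing: σ(204) = 504.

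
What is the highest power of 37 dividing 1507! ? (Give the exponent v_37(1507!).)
v_37(1507!) = 41

Legendre's formula: v_p(n!) = Σ_{k ≥ 1} ⌊n / p^k⌋. For p = 37, n = 1507, the terms are:
  ⌊1507/37^1⌋ = ⌊1507/37⌋ = 40
  ⌊1507/37^2⌋ = ⌊1507/1369⌋ = 1
(the next term ⌊1507/37^3⌋ = 0, terminating the sum). Summing: v_37(1507!) = 40 + 1 = 41.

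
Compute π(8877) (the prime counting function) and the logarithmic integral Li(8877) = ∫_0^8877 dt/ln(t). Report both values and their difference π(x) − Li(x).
π(8877) = 1106;  Li(8877) ≈ 1123.43;  π(x) − Li(x) ≈ -17.43.

Direct count of primes ≤ 8877 gives π(8877) = 1106. Numerical evaluation of the logarithmic integral gives Li(8877) ≈ 1123.43. The difference π(x) − Li(x) ≈ -17.43 is typically negative for small/moderate x (Li(x) overestimates), though Littlewood's theorem shows this sign changes infinitely often.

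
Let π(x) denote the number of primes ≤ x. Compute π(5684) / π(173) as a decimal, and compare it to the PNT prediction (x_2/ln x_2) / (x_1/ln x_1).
π(5684)/π(173) = 748/40 ≈ 18.7000;  PNT prediction ≈ 19.5843.

π(173) = 40 and π(5684) = 748, so π(5684)/π(173) ≈ 18.7000. The PNT-predicted ratio is (5684/ln(5684)) / (173/ln(173)) ≈ 19.5843. The two agree to within a few percent, as expected.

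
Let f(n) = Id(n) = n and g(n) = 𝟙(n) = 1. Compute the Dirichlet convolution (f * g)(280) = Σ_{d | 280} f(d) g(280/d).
(Id * 𝟙)(280) = 720

Divisors of 280: [1, 2, 4, 5, 7, 8, 10, 14, 20, 28, 35, 40, 56, 70, 140, 280]. For each d | 280:
  d = 1: Id(1) · 𝟙(280/1) = 1 · 1 = 1
  d = 2: Id(2) · 𝟙(280/2) = 2 · 1 = 2
  d = 4: Id(4) · 𝟙(280/4) = 4 · 1 = 4
  d = 5: Id(5) · 𝟙(280/5) = 5 · 1 = 5
  d = 7: Id(7) · 𝟙(280/7) = 7 · 1 = 7
  d = 8: Id(8) · 𝟙(280/8) = 8 · 1 = 8
  d = 10: Id(10) · 𝟙(280/10) = 10 · 1 = 10
  d = 14: Id(14) · 𝟙(280/14) = 14 · 1 = 14
  d = 20: Id(20) · 𝟙(280/20) = 20 · 1 = 20
  d = 28: Id(28) · 𝟙(280/28) = 28 · 1 = 28
  d = 35: Id(35) · 𝟙(280/35) = 35 · 1 = 35
  d = 40: Id(40) · 𝟙(280/40) = 40 · 1 = 40
  d = 56: Id(56) · 𝟙(280/56) = 56 · 1 = 56
  d = 70: Id(70) · 𝟙(280/70) = 70 · 1 = 70
  d = 140: Id(140) · 𝟙(280/140) = 140 · 1 = 140
  d = 280: Id(280) · 𝟙(280/280) = 280 · 1 = 280
Summing: (Id * 𝟙)(280) = 1 + 2 + 4 + 5 + 7 + 8 + 10 + 14 + 20 + 28 + 35 + 40 + 56 + 70 + 140 + 280 = 720.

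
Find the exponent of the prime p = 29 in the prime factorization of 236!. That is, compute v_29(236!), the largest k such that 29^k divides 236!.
v_29(236!) = 8

Legendre's formula: v_p(n!) = Σ_{k ≥ 1} ⌊n / p^k⌋. For p = 29, n = 236, the terms are:
  ⌊236/29^1⌋ = ⌊236/29⌋ = 8
(the next term ⌊236/29^2⌋ = 0, terminating the sum). Summing: v_29(236!) = 8 = 8.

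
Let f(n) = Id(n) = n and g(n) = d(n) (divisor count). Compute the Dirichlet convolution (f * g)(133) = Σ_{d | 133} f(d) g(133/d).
(Id * d)(133) = 189

Divisors of 133: [1, 7, 19, 133]. For each d | 133:
  d = 1: Id(1) · d(133/1) = 1 · 4 = 4
  d = 7: Id(7) · d(133/7) = 7 · 2 = 14
  d = 19: Id(19) · d(133/19) = 19 · 2 = 38
  d = 133: Id(133) · d(133/133) = 133 · 1 = 133
Summing: (Id * d)(133) = 4 + 14 + 38 + 133 = 189.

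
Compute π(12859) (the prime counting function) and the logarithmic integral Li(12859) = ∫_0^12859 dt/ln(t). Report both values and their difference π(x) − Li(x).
π(12859) = 1532;  Li(12859) ≈ 1552.21;  π(x) − Li(x) ≈ -20.21.

Direct count of primes ≤ 12859 gives π(12859) = 1532. Numerical evaluation of the logarithmic integral gives Li(12859) ≈ 1552.21. The difference π(x) − Li(x) ≈ -20.21 is typically negative for small/moderate x (Li(x) overestimates), though Littlewood's theorem shows this sign changes infinitely often.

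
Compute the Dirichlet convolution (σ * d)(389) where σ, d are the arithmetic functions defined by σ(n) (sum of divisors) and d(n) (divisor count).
(σ * d)(389) = 392

Divisors of 389: [1, 389]. For each d | 389:
  d = 1: σ(1) · d(389/1) = 1 · 2 = 2
  d = 389: σ(389) · d(389/389) = 390 · 1 = 390
Summing: (σ * d)(389) = 2 + 390 = 392.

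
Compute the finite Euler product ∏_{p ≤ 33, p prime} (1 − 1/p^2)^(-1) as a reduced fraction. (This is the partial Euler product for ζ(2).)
∏ = 82920037520482019/50722704772300800

The primes p ≤ 33 are [2, 3, 5, 7, 11, 13, 17, 19, 23, 29, 31]. For each prime, (1 − 1/p^2)^(-1) = p^2 / (p^2 − 1). The product is (1 − 1/2^2)^(-1), (1 − 1/3^2)^(-1), (1 − 1/5^2)^(-1), (1 − 1/7^2)^(-1), (1 − 1/11^2)^(-1), (1 − 1/13^2)^(-1), (1 − 1/17^2)^(-1), (1 − 1/19^2)^(-1), (1 − 1/23^2)^(-1), (1 − 1/29^2)^(-1), (1 − 1/31^2)^(-1) = ∏ p^2 / (p^2 − 1) = 82920037520482019/50722704772300800.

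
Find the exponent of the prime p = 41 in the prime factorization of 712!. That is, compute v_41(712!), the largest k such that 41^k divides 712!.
v_41(712!) = 17

Legendre's formula: v_p(n!) = Σ_{k ≥ 1} ⌊n / p^k⌋. For p = 41, n = 712, the terms are:
  ⌊712/41^1⌋ = ⌊712/41⌋ = 17
(the next term ⌊712/41^2⌋ = 0, terminating the sum). Summing: v_41(712!) = 17 = 17.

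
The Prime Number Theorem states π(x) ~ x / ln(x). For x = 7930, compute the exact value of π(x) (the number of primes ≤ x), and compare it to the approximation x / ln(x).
π(7930) = 1001;  x/ln(x) ≈ 883.23;  relative error ≈ 11.77%.

Directly count primes up to 7930: π(7930) = 1001. The PNT approximation gives 7930/ln(7930) ≈ 7930/8.97841 ≈ 883.23. Relative error (π(x) − x/ln(x)) / π(x) ≈ 11.77%; the approximation is known to undercount slightly (Li(x) is a better estimate).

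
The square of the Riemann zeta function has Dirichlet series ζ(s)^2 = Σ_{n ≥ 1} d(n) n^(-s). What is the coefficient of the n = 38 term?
d(38) = 4

ζ(s)^2 = (Σ 1/m^s)(Σ 1/k^s). The coefficient of 1/n^s in the product is the number of ordered pairs (m, k) with mk = n, which equals d(n). For n = 38, divisors are [1, 2, 19, 38], so d(38) = 4.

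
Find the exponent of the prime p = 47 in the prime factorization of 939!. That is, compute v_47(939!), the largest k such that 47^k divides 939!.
v_47(939!) = 19

Legendre's formula: v_p(n!) = Σ_{k ≥ 1} ⌊n / p^k⌋. For p = 47, n = 939, the terms are:
  ⌊939/47^1⌋ = ⌊939/47⌋ = 19
(the next term ⌊939/47^2⌋ = 0, terminating the sum). Summing: v_47(939!) = 19 = 19.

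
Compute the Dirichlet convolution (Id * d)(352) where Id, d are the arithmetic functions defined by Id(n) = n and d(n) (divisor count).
(Id * d)(352) = 1560

Divisors of 352: [1, 2, 4, 8, 11, 16, 22, 32, 44, 88, 176, 352]. For each d | 352:
  d = 1: Id(1) · d(352/1) = 1 · 12 = 12
  d = 2: Id(2) · d(352/2) = 2 · 10 = 20
  d = 4: Id(4) · d(352/4) = 4 · 8 = 32
  d = 8: Id(8) · d(352/8) = 8 · 6 = 48
  d = 11: Id(11) · d(352/11) = 11 · 6 = 66
  d = 16: Id(16) · d(352/16) = 16 · 4 = 64
  d = 22: Id(22) · d(352/22) = 22 · 5 = 110
  d = 32: Id(32) · d(352/32) = 32 · 2 = 64
  d = 44: Id(44) · d(352/44) = 44 · 4 = 176
  d = 88: Id(88) · d(352/88) = 88 · 3 = 264
  d = 176: Id(176) · d(352/176) = 176 · 2 = 352
  d = 352: Id(352) · d(352/352) = 352 · 1 = 352
Summing: (Id * d)(352) = 12 + 20 + 32 + 48 + 66 + 64 + 110 + 64 + 176 + 264 + 352 + 352 = 1560.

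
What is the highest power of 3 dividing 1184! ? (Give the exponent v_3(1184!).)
v_3(1184!) = 587

Legendre's formula: v_p(n!) = Σ_{k ≥ 1} ⌊n / p^k⌋. For p = 3, n = 1184, the terms are:
  ⌊1184/3^1⌋ = ⌊1184/3⌋ = 394
  ⌊1184/3^2⌋ = ⌊1184/9⌋ = 131
  ⌊1184/3^3⌋ = ⌊1184/27⌋ = 43
  ⌊1184/3^4⌋ = ⌊1184/81⌋ = 14
  ⌊1184/3^5⌋ = ⌊1184/243⌋ = 4
  ⌊1184/3^6⌋ = ⌊1184/729⌋ = 1
(the next term ⌊1184/3^7⌋ = 0, terminating the sum). Summing: v_3(1184!) = 394 + 131 + 43 + 14 + 4 + 1 = 587.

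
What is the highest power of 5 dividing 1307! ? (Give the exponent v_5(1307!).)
v_5(1307!) = 325

Legendre's formula: v_p(n!) = Σ_{k ≥ 1} ⌊n / p^k⌋. For p = 5, n = 1307, the terms are:
  ⌊1307/5^1⌋ = ⌊1307/5⌋ = 261
  ⌊1307/5^2⌋ = ⌊1307/25⌋ = 52
  ⌊1307/5^3⌋ = ⌊1307/125⌋ = 10
  ⌊1307/5^4⌋ = ⌊1307/625⌋ = 2
(the next term ⌊1307/5^5⌋ = 0, terminating the sum). Summing: v_5(1307!) = 261 + 52 + 10 + 2 = 325.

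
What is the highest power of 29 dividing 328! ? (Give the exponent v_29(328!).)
v_29(328!) = 11

Legendre's formula: v_p(n!) = Σ_{k ≥ 1} ⌊n / p^k⌋. For p = 29, n = 328, the terms are:
  ⌊328/29^1⌋ = ⌊328/29⌋ = 11
(the next term ⌊328/29^2⌋ = 0, terminating the sum). Summing: v_29(328!) = 11 = 11.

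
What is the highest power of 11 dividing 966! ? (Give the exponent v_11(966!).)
v_11(966!) = 94

Legendre's formula: v_p(n!) = Σ_{k ≥ 1} ⌊n / p^k⌋. For p = 11, n = 966, the terms are:
  ⌊966/11^1⌋ = ⌊966/11⌋ = 87
  ⌊966/11^2⌋ = ⌊966/121⌋ = 7
(the next term ⌊966/11^3⌋ = 0, terminating the sum). Summing: v_11(966!) = 87 + 7 = 94.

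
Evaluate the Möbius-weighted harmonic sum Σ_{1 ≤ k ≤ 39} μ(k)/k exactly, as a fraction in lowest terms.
Σ μ(k)/k = 124873406579/2473579378270

Values of μ(k) for 1 ≤ k ≤ 39: μ(1) = 1, μ(2) = -1, μ(3) = -1, μ(5) = -1, μ(6) = 1, μ(7) = -1, μ(10) = 1, μ(11) = -1, μ(13) = -1, μ(14) = 1, μ(15) = 1, μ(17) = -1, μ(19) = -1, μ(21) = 1, μ(22) = 1, μ(23) = -1, μ(26) = 1, μ(29) = -1, μ(30) = -1, μ(31) = -1, μ(33) = 1, μ(34) = 1, μ(35) = 1, μ(37) = -1, μ(38) = 1, μ(39) = 1, with μ = 0 on non-squarefree integers. Summing μ(k)/k for k where μ(k) ≠ 0 gives 124873406579/2473579378270 ≈ 0.0505. (PNT ⟺ this sum → 0 as n → ∞.)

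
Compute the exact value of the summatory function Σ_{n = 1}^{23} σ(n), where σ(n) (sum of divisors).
Σ_{n ≤ 23} σ(n) = 431

Compute σ(n) for each 1 ≤ n ≤ 23: σ(1) = 1, σ(2) = 3, σ(3) = 4, σ(4) = 7, σ(5) = 6, σ(6) = 12, σ(7) = 8, σ(8) = 15, σ(9) = 13, σ(10) = 18, σ(11) = 12, σ(12) = 28, σ(13) = 14, σ(14) = 24, σ(15) = 24, σ(16) = 31, σ(17) = 18, σ(18) = 39, σ(19) = 20, σ(20) = 42, σ(21) = 32, σ(22) = 36, σ(23) = 24. Summing all 23 values: 431. (Average order: Σ_{n ≤ x} σ(n) ~ (π²/12) x². For x = 23, (π²/12)·23² ≈ 435.09.)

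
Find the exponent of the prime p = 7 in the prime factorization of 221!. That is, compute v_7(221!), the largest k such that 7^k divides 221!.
v_7(221!) = 35

Legendre's formula: v_p(n!) = Σ_{k ≥ 1} ⌊n / p^k⌋. For p = 7, n = 221, the terms are:
  ⌊221/7^1⌋ = ⌊221/7⌋ = 31
  ⌊221/7^2⌋ = ⌊221/49⌋ = 4
(the next term ⌊221/7^3⌋ = 0, terminating the sum). Summing: v_7(221!) = 31 + 4 = 35.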